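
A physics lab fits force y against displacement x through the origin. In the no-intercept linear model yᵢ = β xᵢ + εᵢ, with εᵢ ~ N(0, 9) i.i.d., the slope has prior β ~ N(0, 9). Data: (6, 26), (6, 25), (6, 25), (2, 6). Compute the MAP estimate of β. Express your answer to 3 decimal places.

β̂_MAP = 4.142

log p(β | y) = −Σ(yᵢ − βxᵢ)²/(2·9) − β²/(2·9) + const.
Setting the derivative to zero: Σxᵢ(yᵢ − βxᵢ)/9 − β/9 = 0, so β = Σxᵢyᵢ / (Σxᵢ² + σ²/τ²).
Σxᵢyᵢ = 6·26 + 6·25 + 6·25 + 2·6 = 468; Σxᵢ² = 112; σ²/τ² = 1.
β̂_MAP = 468 / (112 + 1) = 468/113 ≈ 4.142.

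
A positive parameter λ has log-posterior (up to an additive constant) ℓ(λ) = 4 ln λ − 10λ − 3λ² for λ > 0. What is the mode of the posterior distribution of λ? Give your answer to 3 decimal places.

λ̂_MAP = 0.333

ℓ'(λ) = 4/λ − 10 − 6λ. Setting this to zero and multiplying by λ: 6λ² + 10λ − 4 = 0.
λ = (−10 + √(10² + 4·6·4)) / (2·6) = (−10 + √196) / 12 = (−10 + 14)/12 = 1/3.
ℓ''(λ) = −4/λ² − 6 < 0, confirming a maximum.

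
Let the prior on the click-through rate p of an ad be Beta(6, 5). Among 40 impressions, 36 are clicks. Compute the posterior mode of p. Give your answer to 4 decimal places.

p̂_MAP = 0.8367

Prior: Beta(6, 5).
Data: 36 successes in 40 trials. The binomial likelihood contributes p^36(1−p)^4, so the posterior is Beta(6+36, 5+4) = Beta(42, 9).
For Beta(a, b) with a, b > 1 the mode is (a−1)/(a+b−2) = 41/49 ≈ 0.8367.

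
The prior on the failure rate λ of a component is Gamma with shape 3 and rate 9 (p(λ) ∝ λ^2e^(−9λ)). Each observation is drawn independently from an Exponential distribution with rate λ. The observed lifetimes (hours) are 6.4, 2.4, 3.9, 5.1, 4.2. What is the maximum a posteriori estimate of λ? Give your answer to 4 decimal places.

The Exponential(rate=λ) likelihood is ∝ λ^n e^(−λΣtᵢ). Here n = 5 and Σtᵢ = 6.4 + 2.4 + 3.9 + 5.1 + 4.2 = 22.
Posterior ∝ λ^2e^(−9λ) · λ^5e^(−22λ) = λ^7e^(−31λ), i.e. Gamma(8, 31).
Mode = (a−1)/b = 7/31 ≈ 0.2258.

λ̂_MAP = 0.2258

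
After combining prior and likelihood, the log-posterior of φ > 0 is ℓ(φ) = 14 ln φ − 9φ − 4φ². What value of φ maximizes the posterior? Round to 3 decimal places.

ℓ'(φ) = 14/φ − 9 − 8φ. Setting this to zero and multiplying by φ: 8φ² + 9φ − 14 = 0.
φ = (−9 + √(9² + 4·8·14)) / (2·8) = (−9 + √529) / 16 = (−9 + 23)/16 = 7/8.
ℓ''(φ) = −14/φ² − 8 < 0, confirming a maximum.

φ̂_MAP = 0.875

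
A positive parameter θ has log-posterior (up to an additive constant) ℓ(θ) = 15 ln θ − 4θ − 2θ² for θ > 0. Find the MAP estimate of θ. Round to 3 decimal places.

ℓ'(θ) = 15/θ − 4 − 4θ. Setting this to zero and multiplying by θ: 4θ² + 4θ − 15 = 0.
θ = (−4 + √(4² + 4·4·15)) / (2·4) = (−4 + √256) / 8 = (−4 + 16)/8 = 3/2.
ℓ''(θ) = −15/θ² − 4 < 0, confirming a maximum.

θ̂_MAP = 1.500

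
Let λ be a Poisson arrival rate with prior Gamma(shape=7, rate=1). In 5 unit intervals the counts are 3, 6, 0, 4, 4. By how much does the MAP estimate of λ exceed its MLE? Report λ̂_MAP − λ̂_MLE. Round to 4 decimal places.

Σxᵢ = 17. Posterior is Gamma(24, 6); MAP = (24−1)/6 = 23/6 ≈ 3.83333.
MLE = x̄ = 17/5 ≈ 3.40000.
Difference = 23/6 − 17/5 = 13/30 ≈ 0.4333.

MAP − MLE = 0.4333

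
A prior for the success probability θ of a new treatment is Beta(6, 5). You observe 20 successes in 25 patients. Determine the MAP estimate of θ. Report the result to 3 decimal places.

Prior: Beta(6, 5).
Data: 20 successes in 25 trials. The binomial likelihood contributes θ^20(1−θ)^5, so the posterior is Beta(6+20, 5+5) = Beta(26, 10).
For Beta(a, b) with a, b > 1 the mode is (a−1)/(a+b−2) = 25/34 ≈ 0.735.

θ̂_MAP = 0.735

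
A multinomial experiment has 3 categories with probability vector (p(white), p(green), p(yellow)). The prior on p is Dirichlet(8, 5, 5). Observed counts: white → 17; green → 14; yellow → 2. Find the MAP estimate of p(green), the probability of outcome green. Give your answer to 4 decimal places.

The posterior is Dirichlet(αᵢ + nᵢ) = Dirichlet(25, 19, 7).
For a Dirichlet(a₁,…,a_K) with all aᵢ > 1, the mode has j-th component (aⱼ − 1)/(Σaᵢ − K).
Here Σaᵢ = 51 and K = 3, so p(green) = (19 − 1)/(51 − 3) = 18/48 ≈ 0.3750.

MAP estimate of p(green) = 0.3750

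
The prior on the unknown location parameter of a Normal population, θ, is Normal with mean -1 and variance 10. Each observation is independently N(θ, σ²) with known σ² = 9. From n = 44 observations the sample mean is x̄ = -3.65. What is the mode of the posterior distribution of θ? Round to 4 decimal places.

θ̂_MAP = -3.5969

n = 44, x̄ = -3.65.
For a Normal prior and Normal likelihood with known variance, the posterior is Normal; its mode equals its mean, the precision-weighted average.
Prior precision 1/σ₀² = 1/10 = 0.1; data precision n/σ² = 44/9.
θ̂ = (0.1·(-1) + (44/9)·(-3.65)) / (0.1 + 44/9) = (-323/18)/(449/90) = -1615/449 ≈ -3.5969.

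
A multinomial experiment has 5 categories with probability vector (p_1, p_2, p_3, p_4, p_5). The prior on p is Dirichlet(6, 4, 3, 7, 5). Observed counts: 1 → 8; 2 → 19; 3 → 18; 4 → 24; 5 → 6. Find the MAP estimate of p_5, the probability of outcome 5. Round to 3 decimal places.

MAP estimate: 0.105

The posterior is Dirichlet(αᵢ + nᵢ) = Dirichlet(14, 23, 21, 31, 11).
For a Dirichlet(a₁,…,a_K) with all aᵢ > 1, the mode has j-th component (aⱼ − 1)/(Σaᵢ − K).
Here Σaᵢ = 100 and K = 5, so p_5 = (11 − 1)/(100 − 5) = 10/95 ≈ 0.105.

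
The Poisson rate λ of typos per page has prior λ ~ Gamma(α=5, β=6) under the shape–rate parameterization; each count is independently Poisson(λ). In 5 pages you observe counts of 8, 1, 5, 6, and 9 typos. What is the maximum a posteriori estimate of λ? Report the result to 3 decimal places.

λ̂_MAP = 3.000

Σxᵢ = 8+1+5+6+9 = 29, with n = 5.
Posterior ∝ λ^4e^(−6λ) · λ^29e^(−5λ) = λ^33e^(−11λ), i.e. Gamma(shape=34, rate=11).
The mode of a Gamma(a, b) with a ≥ 1 (shape–rate) is (a−1)/b = 33/11 ≈ 3.000.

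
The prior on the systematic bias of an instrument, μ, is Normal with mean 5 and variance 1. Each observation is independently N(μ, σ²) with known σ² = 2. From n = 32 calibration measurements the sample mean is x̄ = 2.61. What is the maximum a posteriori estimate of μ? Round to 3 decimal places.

n = 32, x̄ = 2.61.
For a Normal prior and Normal likelihood with known variance, the posterior is Normal; its mode equals its mean, the precision-weighted average.
Prior precision 1/σ₀² = 1/1 = 1; data precision n/σ² = 32/2 = 16.
μ̂ = (1·5 + 16·2.61) / (1 + 16) = 46.76/17 = 1169/425 ≈ 2.751.

μ̂_MAP = 2.751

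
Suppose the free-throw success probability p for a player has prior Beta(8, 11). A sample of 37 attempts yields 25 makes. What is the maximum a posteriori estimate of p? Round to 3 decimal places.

p̂_MAP = 0.593

Prior: Beta(8, 11).
Data: 25 successes in 37 trials. The binomial likelihood contributes p^25(1−p)^12, so the posterior is Beta(8+25, 11+12) = Beta(33, 23).
For Beta(a, b) with a, b > 1 the mode is (a−1)/(a+b−2) = 32/54 ≈ 0.593.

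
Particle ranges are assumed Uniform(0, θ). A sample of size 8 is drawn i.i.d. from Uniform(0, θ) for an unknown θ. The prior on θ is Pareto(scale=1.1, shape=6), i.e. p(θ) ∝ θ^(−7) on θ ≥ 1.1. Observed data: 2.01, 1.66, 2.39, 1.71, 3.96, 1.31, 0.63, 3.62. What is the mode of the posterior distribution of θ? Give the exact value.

The Uniform(0, θ) likelihood is θ^(−n) for θ ≥ max(xᵢ), zero otherwise. Here max(xᵢ) = 3.96.
Posterior ∝ θ^(−7) · θ^(−8) = θ^(−15) on θ ≥ max(1.1, 3.96) = 3.96.
This density is strictly decreasing in θ, so the posterior mode lies at the lower boundary of the support.

θ̂_MAP = 3.96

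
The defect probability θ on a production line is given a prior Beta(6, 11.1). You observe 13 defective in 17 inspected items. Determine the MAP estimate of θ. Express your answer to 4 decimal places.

θ̂_MAP = 0.5607

Prior: Beta(6, 11.1).
Data: 13 successes in 17 trials. The binomial likelihood contributes θ^13(1−θ)^4, so the posterior is Beta(6+13, 11.1+4) = Beta(19, 15.1).
For Beta(a, b) with a, b > 1 the mode is (a−1)/(a+b−2) = 18/32.1 ≈ 0.5607.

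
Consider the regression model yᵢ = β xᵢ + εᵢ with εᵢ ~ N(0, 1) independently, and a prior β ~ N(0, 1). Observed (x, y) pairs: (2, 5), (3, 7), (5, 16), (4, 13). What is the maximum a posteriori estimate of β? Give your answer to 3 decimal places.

log p(β | y) = −Σ(yᵢ − βxᵢ)²/(2·1) − β²/(2·1) + const.
Setting the derivative to zero: Σxᵢ(yᵢ − βxᵢ)/1 − β/1 = 0, so β = Σxᵢyᵢ / (Σxᵢ² + σ²/τ²).
Σxᵢyᵢ = 2·5 + 3·7 + 5·16 + 4·13 = 163; Σxᵢ² = 54; σ²/τ² = 1.
β̂_MAP = 163 / (54 + 1) = 163/55 ≈ 2.964.

β̂_MAP = 2.964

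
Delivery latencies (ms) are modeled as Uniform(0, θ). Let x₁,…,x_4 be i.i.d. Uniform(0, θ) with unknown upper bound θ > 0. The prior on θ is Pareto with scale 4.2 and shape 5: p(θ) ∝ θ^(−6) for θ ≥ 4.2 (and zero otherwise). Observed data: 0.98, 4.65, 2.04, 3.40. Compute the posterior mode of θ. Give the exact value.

The Uniform(0, θ) likelihood is θ^(−n) for θ ≥ max(xᵢ), zero otherwise. Here max(xᵢ) = 4.65.
Posterior ∝ θ^(−6) · θ^(−4) = θ^(−10) on θ ≥ max(4.2, 4.65) = 4.65.
This density is strictly decreasing in θ, so the posterior mode lies at the lower boundary of the support.

θ̂_MAP = 4.65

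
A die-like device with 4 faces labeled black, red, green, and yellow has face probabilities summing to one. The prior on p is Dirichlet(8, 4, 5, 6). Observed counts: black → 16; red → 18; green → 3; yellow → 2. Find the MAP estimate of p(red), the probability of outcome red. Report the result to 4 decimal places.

The posterior is Dirichlet(αᵢ + nᵢ) = Dirichlet(24, 22, 8, 8).
For a Dirichlet(a₁,…,a_K) with all aᵢ > 1, the mode has j-th component (aⱼ − 1)/(Σaᵢ − K).
Here Σaᵢ = 62 and K = 4, so p(red) = (22 − 1)/(62 − 4) = 21/58 ≈ 0.3621.

MAP estimate of p(red) = 0.3621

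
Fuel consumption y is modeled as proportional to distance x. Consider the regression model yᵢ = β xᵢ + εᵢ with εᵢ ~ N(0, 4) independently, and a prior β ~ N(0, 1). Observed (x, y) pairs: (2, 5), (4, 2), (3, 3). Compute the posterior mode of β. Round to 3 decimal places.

log p(β | y) = −Σ(yᵢ − βxᵢ)²/(2·4) − β²/(2·1) + const.
Setting the derivative to zero: Σxᵢ(yᵢ − βxᵢ)/4 − β/1 = 0, so β = Σxᵢyᵢ / (Σxᵢ² + σ²/τ²).
Σxᵢyᵢ = 2·5 + 4·2 + 3·3 = 27; Σxᵢ² = 29; σ²/τ² = 4.
β̂_MAP = 27 / (29 + 4) = 27/33 ≈ 0.818.

β̂_MAP = 0.818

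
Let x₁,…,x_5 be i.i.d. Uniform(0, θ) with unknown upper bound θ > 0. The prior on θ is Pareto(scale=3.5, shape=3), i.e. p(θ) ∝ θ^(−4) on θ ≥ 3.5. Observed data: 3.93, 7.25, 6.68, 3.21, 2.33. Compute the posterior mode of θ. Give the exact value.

The Uniform(0, θ) likelihood is θ^(−n) for θ ≥ max(xᵢ), zero otherwise. Here max(xᵢ) = 7.25.
Posterior ∝ θ^(−4) · θ^(−5) = θ^(−9) on θ ≥ max(3.5, 7.25) = 7.25.
This density is strictly decreasing in θ, so the posterior mode lies at the lower boundary of the support.

θ̂_MAP = 7.25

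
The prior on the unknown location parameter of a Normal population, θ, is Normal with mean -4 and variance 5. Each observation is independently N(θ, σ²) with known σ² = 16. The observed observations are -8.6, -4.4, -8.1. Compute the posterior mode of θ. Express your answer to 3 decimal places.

n = 3; x̄ = ((-8.6) + (-4.4) + (-8.1))/3 = -21.1/3 = -211/30 ≈ -7.0333.
For a Normal prior and Normal likelihood with known variance, the posterior is Normal; its mode equals its mean, the precision-weighted average.
Prior precision 1/σ₀² = 1/5 = 0.2; data precision n/σ² = 3/16 = 0.1875.
θ̂ = (0.2·(-4) + 0.1875·(-211/30)) / (0.2 + 0.1875) = (-2.11875)/0.3875 = -339/62 ≈ -5.468.

θ̂_MAP = -5.468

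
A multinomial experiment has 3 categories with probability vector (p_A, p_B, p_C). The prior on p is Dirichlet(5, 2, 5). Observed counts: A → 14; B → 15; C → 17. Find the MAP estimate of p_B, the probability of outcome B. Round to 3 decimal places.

The posterior is Dirichlet(αᵢ + nᵢ) = Dirichlet(19, 17, 22).
For a Dirichlet(a₁,…,a_K) with all aᵢ > 1, the mode has j-th component (aⱼ − 1)/(Σaᵢ − K).
Here Σaᵢ = 58 and K = 3, so p_B = (17 − 1)/(58 − 3) = 16/55 ≈ 0.291.

MAP estimate of p_B = 0.291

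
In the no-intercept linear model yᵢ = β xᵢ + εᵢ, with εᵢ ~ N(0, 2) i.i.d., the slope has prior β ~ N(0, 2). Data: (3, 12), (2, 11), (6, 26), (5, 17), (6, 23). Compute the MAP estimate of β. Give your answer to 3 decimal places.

β̂_MAP = 3.937

log p(β | y) = −Σ(yᵢ − βxᵢ)²/(2·2) − β²/(2·2) + const.
Setting the derivative to zero: Σxᵢ(yᵢ − βxᵢ)/2 − β/2 = 0, so β = Σxᵢyᵢ / (Σxᵢ² + σ²/τ²).
Σxᵢyᵢ = 3·12 + 2·11 + 6·26 + 5·17 + 6·23 = 437; Σxᵢ² = 110; σ²/τ² = 1.
β̂_MAP = 437 / (110 + 1) = 437/111 ≈ 3.937.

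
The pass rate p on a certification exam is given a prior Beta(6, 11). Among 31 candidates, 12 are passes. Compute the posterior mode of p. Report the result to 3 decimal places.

Prior: Beta(6, 11).
Data: 12 successes in 31 trials. The binomial likelihood contributes p^12(1−p)^19, so the posterior is Beta(6+12, 11+19) = Beta(18, 30).
For Beta(a, b) with a, b > 1 the mode is (a−1)/(a+b−2) = 17/46 ≈ 0.370.

p̂_MAP = 0.370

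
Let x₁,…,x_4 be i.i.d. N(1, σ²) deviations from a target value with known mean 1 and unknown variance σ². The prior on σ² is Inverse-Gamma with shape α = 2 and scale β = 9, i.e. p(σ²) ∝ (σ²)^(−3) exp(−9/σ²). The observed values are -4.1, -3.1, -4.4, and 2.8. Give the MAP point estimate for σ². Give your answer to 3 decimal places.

σ̂²_MAP = 9.322

Sum of squared deviations about the known mean: SS = (-4.1−1)² + (-3.1−1)² + (-4.4−1)² + (2.8−1)² = 75.22.
The Normal likelihood contributes (σ²)^(−n/2) exp(−SS/(2σ²)), so the posterior is Inverse-Gamma(α + n/2, β + SS/2) = Inverse-Gamma(4, 46.61).
The mode of Inverse-Gamma(a, b) is b/(a+1) = 46.61/5 ≈ 9.322.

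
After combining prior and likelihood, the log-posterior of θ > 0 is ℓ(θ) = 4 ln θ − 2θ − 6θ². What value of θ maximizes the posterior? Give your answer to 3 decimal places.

θ̂_MAP = 0.500

ℓ'(θ) = 4/θ − 2 − 12θ. Setting this to zero and multiplying by θ: 12θ² + 2θ − 4 = 0.
θ = (−2 + √(2² + 4·12·4)) / (2·12) = (−2 + √196) / 24 = (−2 + 14)/24 = 1/2.
ℓ''(θ) = −4/θ² − 12 < 0, confirming a maximum.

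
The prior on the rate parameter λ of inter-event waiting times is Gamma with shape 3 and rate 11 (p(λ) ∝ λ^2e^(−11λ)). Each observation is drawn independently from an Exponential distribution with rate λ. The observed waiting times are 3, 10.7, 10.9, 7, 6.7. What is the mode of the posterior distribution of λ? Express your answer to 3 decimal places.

λ̂_MAP = 0.142

The Exponential(rate=λ) likelihood is ∝ λ^n e^(−λΣtᵢ). Here n = 5 and Σtᵢ = 3 + 10.7 + 10.9 + 7 + 6.7 = 38.3.
Posterior ∝ λ^2e^(−11λ) · λ^5e^(−38.3λ) = λ^7e^(−49.3λ), i.e. Gamma(8, 49.3).
Mode = (a−1)/b = 7/49.3 ≈ 0.142.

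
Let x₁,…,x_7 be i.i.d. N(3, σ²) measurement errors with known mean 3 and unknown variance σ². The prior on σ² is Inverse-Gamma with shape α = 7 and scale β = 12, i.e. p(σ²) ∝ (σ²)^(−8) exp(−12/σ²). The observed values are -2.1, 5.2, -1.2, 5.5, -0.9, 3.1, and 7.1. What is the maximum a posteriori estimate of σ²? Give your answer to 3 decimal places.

σ̂²_MAP = 4.816

Sum of squared deviations about the known mean: SS = (-2.1−3)² + (5.2−3)² + (-1.2−3)² + (5.5−3)² + (-0.9−3)² + (3.1−3)² + (7.1−3)² = 86.77.
The Normal likelihood contributes (σ²)^(−n/2) exp(−SS/(2σ²)), so the posterior is Inverse-Gamma(α + n/2, β + SS/2) = Inverse-Gamma(10.5, 55.385).
The mode of Inverse-Gamma(a, b) is b/(a+1) = 55.385/11.5 ≈ 4.816.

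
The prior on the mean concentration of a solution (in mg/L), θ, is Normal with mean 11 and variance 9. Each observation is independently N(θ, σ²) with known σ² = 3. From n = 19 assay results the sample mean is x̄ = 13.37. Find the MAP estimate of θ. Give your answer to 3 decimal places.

θ̂_MAP = 13.329

n = 19, x̄ = 13.37.
For a Normal prior and Normal likelihood with known variance, the posterior is Normal; its mode equals its mean, the precision-weighted average.
Prior precision 1/σ₀² = 1/9; data precision n/σ² = 19/3.
θ̂ = ((1/9)·11 + (19/3)·13.37) / (1/9 + 19/3) = (77309/900)/(58/9) = 77309/5800 ≈ 13.329.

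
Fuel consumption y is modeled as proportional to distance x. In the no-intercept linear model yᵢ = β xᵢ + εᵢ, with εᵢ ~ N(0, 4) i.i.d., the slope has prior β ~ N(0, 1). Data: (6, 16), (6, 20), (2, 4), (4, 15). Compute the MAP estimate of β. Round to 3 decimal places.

log p(β | y) = −Σ(yᵢ − βxᵢ)²/(2·4) − β²/(2·1) + const.
Setting the derivative to zero: Σxᵢ(yᵢ − βxᵢ)/4 − β/1 = 0, so β = Σxᵢyᵢ / (Σxᵢ² + σ²/τ²).
Σxᵢyᵢ = 6·16 + 6·20 + 2·4 + 4·15 = 284; Σxᵢ² = 92; σ²/τ² = 4.
β̂_MAP = 284 / (92 + 4) = 284/96 ≈ 2.958.

β̂_MAP = 2.958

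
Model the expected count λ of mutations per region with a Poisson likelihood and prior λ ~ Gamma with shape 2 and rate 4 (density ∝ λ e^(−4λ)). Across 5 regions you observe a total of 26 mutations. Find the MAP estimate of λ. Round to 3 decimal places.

λ̂_MAP = 3.000

Σxᵢ = 26, n = 5.
Posterior ∝ λe^(−4λ) · λ^26e^(−5λ) = λ^27e^(−9λ), i.e. Gamma(shape=28, rate=9).
The mode of a Gamma(a, b) with a ≥ 1 (shape–rate) is (a−1)/b = 27/9 ≈ 3.000.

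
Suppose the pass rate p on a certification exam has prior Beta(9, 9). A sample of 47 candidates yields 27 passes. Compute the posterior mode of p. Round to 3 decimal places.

Prior: Beta(9, 9).
Data: 27 successes in 47 trials. The binomial likelihood contributes p^27(1−p)^20, so the posterior is Beta(9+27, 9+20) = Beta(36, 29).
For Beta(a, b) with a, b > 1 the mode is (a−1)/(a+b−2) = 35/63 ≈ 0.556.

p̂_MAP = 0.556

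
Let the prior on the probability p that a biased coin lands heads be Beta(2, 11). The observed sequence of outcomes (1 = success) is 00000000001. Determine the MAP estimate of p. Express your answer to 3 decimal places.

Prior: Beta(2, 11).
Data: 1 success in 11 trials (from the sequence). The binomial likelihood contributes p(1−p)^10, so the posterior is Beta(2+1, 11+10) = Beta(3, 21).
For Beta(a, b) with a, b > 1 the mode is (a−1)/(a+b−2) = 2/22 ≈ 0.091.

p̂_MAP = 0.091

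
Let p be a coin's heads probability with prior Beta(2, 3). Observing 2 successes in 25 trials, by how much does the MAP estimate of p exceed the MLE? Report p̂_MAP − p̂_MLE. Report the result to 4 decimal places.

MAP − MLE = 0.0271

Posterior is Beta(4, 26); MAP = (4−1)/(30−2) = 3/28 ≈ 0.10714.
MLE ignores the prior: p̂_MLE = k/n = 2/25 ≈ 0.08000.
Difference = 3/28 − 2/25 = 19/700 ≈ 0.0271.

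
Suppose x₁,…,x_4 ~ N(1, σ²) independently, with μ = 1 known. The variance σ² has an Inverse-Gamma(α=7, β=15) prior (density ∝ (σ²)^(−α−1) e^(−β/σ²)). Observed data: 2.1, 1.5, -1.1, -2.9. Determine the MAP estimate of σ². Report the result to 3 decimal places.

σ̂²_MAP = 2.554

Sum of squared deviations about the known mean: SS = (2.1−1)² + (1.5−1)² + (-1.1−1)² + (-2.9−1)² = 21.08.
The Normal likelihood contributes (σ²)^(−n/2) exp(−SS/(2σ²)), so the posterior is Inverse-Gamma(α + n/2, β + SS/2) = Inverse-Gamma(9, 25.54).
The mode of Inverse-Gamma(a, b) is b/(a+1) = 25.54/10 ≈ 2.554.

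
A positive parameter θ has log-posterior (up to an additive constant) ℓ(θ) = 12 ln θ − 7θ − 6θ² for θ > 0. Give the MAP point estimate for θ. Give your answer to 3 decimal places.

ℓ'(θ) = 12/θ − 7 − 12θ. Setting this to zero and multiplying by θ: 12θ² + 7θ − 12 = 0.
θ = (−7 + √(7² + 4·12·12)) / (2·12) = (−7 + √625) / 24 = (−7 + 25)/24 = 3/4.
ℓ''(θ) = −12/θ² − 12 < 0, confirming a maximum.

θ̂_MAP = 0.750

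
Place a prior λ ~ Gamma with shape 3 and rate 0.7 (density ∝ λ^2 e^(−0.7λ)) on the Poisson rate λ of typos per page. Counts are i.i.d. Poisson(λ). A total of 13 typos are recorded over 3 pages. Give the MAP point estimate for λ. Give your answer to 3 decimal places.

λ̂_MAP = 4.054

Σxᵢ = 13, n = 3.
Posterior ∝ λ^2e^(−0.7λ) · λ^13e^(−3λ) = λ^15e^(−3.7λ), i.e. Gamma(shape=16, rate=3.7).
The mode of a Gamma(a, b) with a ≥ 1 (shape–rate) is (a−1)/b = 15/3.7 ≈ 4.054.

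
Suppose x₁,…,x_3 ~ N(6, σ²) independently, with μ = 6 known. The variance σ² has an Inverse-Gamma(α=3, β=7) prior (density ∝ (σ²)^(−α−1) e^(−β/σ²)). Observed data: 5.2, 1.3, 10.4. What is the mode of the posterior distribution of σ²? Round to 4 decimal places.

σ̂²_MAP = 5.0991

Sum of squared deviations about the known mean: SS = (5.2−6)² + (1.3−6)² + (10.4−6)² = 42.09.
The Normal likelihood contributes (σ²)^(−n/2) exp(−SS/(2σ²)), so the posterior is Inverse-Gamma(α + n/2, β + SS/2) = Inverse-Gamma(4.5, 28.045).
The mode of Inverse-Gamma(a, b) is b/(a+1) = 28.045/5.5 ≈ 5.0991.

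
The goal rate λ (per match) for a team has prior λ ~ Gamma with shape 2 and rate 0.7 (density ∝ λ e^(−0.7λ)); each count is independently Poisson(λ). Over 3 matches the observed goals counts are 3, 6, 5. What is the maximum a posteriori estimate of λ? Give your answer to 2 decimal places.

Σxᵢ = 3+6+5 = 14, with n = 3.
Posterior ∝ λe^(−0.7λ) · λ^14e^(−3λ) = λ^15e^(−3.7λ), i.e. Gamma(shape=16, rate=3.7).
The mode of a Gamma(a, b) with a ≥ 1 (shape–rate) is (a−1)/b = 15/3.7 ≈ 4.05.

λ̂_MAP = 4.05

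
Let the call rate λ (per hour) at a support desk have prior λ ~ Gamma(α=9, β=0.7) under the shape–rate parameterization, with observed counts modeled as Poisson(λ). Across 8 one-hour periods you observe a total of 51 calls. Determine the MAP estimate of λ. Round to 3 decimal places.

λ̂_MAP = 6.782

Σxᵢ = 51, n = 8.
Posterior ∝ λ^8e^(−0.7λ) · λ^51e^(−8λ) = λ^59e^(−8.7λ), i.e. Gamma(shape=60, rate=8.7).
The mode of a Gamma(a, b) with a ≥ 1 (shape–rate) is (a−1)/b = 59/8.7 ≈ 6.782.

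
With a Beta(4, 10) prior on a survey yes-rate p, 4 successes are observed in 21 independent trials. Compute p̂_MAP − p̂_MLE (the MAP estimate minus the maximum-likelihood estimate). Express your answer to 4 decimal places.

Posterior is Beta(8, 27); MAP = (8−1)/(35−2) = 7/33 ≈ 0.21212.
MLE ignores the prior: p̂_MLE = k/n = 4/21 ≈ 0.19048.
Difference = 7/33 − 4/21 = 5/231 ≈ 0.0216.

MAP − MLE = 0.0216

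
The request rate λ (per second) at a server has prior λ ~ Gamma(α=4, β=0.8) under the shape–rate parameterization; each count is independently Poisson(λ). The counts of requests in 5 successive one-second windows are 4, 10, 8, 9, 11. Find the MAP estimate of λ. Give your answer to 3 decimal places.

Σxᵢ = 4+10+8+9+11 = 42, with n = 5.
Posterior ∝ λ^3e^(−0.8λ) · λ^42e^(−5λ) = λ^45e^(−5.8λ), i.e. Gamma(shape=46, rate=5.8).
The mode of a Gamma(a, b) with a ≥ 1 (shape–rate) is (a−1)/b = 45/5.8 ≈ 7.759.

λ̂_MAP = 7.759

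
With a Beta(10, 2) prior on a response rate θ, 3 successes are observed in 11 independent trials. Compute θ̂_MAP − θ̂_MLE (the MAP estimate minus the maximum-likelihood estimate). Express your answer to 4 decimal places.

MAP − MLE = 0.2987

Posterior is Beta(13, 10); MAP = (13−1)/(23−2) = 12/21 ≈ 0.57143.
MLE ignores the prior: θ̂_MLE = k/n = 3/11 ≈ 0.27273.
Difference = 12/21 − 3/11 = 23/77 ≈ 0.2987.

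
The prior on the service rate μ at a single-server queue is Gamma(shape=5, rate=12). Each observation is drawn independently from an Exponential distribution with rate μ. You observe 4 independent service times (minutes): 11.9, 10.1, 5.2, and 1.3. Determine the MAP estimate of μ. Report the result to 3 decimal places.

μ̂_MAP = 0.198

The Exponential(rate=μ) likelihood is ∝ μ^n e^(−μΣtᵢ). Here n = 4 and Σtᵢ = 11.9 + 10.1 + 5.2 + 1.3 = 28.5.
Posterior ∝ μ^4e^(−12μ) · μ^4e^(−28.5μ) = μ^8e^(−40.5μ), i.e. Gamma(9, 40.5).
Mode = (a−1)/b = 8/40.5 ≈ 0.198.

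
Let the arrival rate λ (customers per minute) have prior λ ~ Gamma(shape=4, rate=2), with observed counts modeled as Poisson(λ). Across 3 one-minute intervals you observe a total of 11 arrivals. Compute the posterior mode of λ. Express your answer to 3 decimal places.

Σxᵢ = 11, n = 3.
Posterior ∝ λ^3e^(−2λ) · λ^11e^(−3λ) = λ^14e^(−5λ), i.e. Gamma(shape=15, rate=5).
The mode of a Gamma(a, b) with a ≥ 1 (shape–rate) is (a−1)/b = 14/5 ≈ 2.800.

λ̂_MAP = 2.800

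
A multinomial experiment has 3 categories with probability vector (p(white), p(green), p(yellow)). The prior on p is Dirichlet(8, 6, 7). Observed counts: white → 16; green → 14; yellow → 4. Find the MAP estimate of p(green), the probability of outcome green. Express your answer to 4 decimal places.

MAP estimate of p(green) = 0.3654

The posterior is Dirichlet(αᵢ + nᵢ) = Dirichlet(24, 20, 11).
For a Dirichlet(a₁,…,a_K) with all aᵢ > 1, the mode has j-th component (aⱼ − 1)/(Σaᵢ − K).
Here Σaᵢ = 55 and K = 3, so p(green) = (20 − 1)/(55 − 3) = 19/52 ≈ 0.3654.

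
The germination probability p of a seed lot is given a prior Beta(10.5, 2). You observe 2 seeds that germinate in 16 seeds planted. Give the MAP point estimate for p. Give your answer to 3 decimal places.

p̂_MAP = 0.434

Prior: Beta(10.5, 2).
Data: 2 successes in 16 trials. The binomial likelihood contributes p^2(1−p)^14, so the posterior is Beta(10.5+2, 2+14) = Beta(12.5, 16).
For Beta(a, b) with a, b > 1 the mode is (a−1)/(a+b−2) = 11.5/26.5 ≈ 0.434.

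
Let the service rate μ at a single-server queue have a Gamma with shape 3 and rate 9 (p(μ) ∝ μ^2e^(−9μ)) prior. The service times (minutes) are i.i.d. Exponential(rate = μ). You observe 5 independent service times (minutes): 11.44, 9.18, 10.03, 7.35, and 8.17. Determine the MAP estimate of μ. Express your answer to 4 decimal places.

The Exponential(rate=μ) likelihood is ∝ μ^n e^(−μΣtᵢ). Here n = 5 and Σtᵢ = 11.44 + 9.18 + 10.03 + 7.35 + 8.17 = 46.17.
Posterior ∝ μ^2e^(−9μ) · μ^5e^(−46.17μ) = μ^7e^(−55.17μ), i.e. Gamma(8, 55.17).
Mode = (a−1)/b = 7/55.17 ≈ 0.1269.

μ̂_MAP = 0.1269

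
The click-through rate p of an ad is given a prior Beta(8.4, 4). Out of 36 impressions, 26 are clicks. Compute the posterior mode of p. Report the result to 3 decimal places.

Prior: Beta(8.4, 4).
Data: 26 successes in 36 trials. The binomial likelihood contributes p^26(1−p)^10, so the posterior is Beta(8.4+26, 4+10) = Beta(34.4, 14).
For Beta(a, b) with a, b > 1 the mode is (a−1)/(a+b−2) = 33.4/46.4 ≈ 0.720.

p̂_MAP = 0.720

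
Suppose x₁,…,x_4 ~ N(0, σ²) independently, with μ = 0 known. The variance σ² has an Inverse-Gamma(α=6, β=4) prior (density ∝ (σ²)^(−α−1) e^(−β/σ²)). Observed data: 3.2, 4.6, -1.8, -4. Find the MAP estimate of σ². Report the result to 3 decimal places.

Sum of squared deviations about the known mean: SS = (3.2−0)² + (4.6−0)² + (-1.8−0)² + (-4−0)² = 50.64.
The Normal likelihood contributes (σ²)^(−n/2) exp(−SS/(2σ²)), so the posterior is Inverse-Gamma(α + n/2, β + SS/2) = Inverse-Gamma(8, 29.32).
The mode of Inverse-Gamma(a, b) is b/(a+1) = 29.32/9 ≈ 3.258.

σ̂²_MAP = 3.258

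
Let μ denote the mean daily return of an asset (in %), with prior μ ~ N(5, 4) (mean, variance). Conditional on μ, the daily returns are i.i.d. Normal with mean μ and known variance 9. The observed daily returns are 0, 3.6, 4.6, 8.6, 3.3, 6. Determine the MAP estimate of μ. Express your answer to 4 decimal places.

μ̂_MAP = 4.5273

n = 6; x̄ = (0 + 3.6 + 4.6 + 8.6 + 3.3 + 6)/6 = 26.1/6 = 4.35.
For a Normal prior and Normal likelihood with known variance, the posterior is Normal; its mode equals its mean, the precision-weighted average.
Prior precision 1/σ₀² = 1/4 = 0.25; data precision n/σ² = 6/9 = 2/3.
μ̂ = (0.25·5 + (2/3)·4.35) / (0.25 + 2/3) = 4.15/(11/12) = 249/55 ≈ 4.5273.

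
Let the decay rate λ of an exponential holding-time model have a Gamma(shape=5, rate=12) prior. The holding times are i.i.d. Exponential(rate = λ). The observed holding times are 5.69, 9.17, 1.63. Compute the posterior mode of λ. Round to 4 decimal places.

λ̂_MAP = 0.2457

The Exponential(rate=λ) likelihood is ∝ λ^n e^(−λΣtᵢ). Here n = 3 and Σtᵢ = 5.69 + 9.17 + 1.63 = 16.49.
Posterior ∝ λ^4e^(−12λ) · λ^3e^(−16.49λ) = λ^7e^(−28.49λ), i.e. Gamma(8, 28.49).
Mode = (a−1)/b = 7/28.49 ≈ 0.2457.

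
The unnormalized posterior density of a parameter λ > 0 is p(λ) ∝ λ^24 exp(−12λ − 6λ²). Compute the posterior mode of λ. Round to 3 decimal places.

ℓ'(λ) = 24/λ − 12 − 12λ. Setting this to zero and multiplying by λ: 12λ² + 12λ − 24 = 0.
λ = (−12 + √(12² + 4·12·24)) / (2·12) = (−12 + √1296) / 24 = (−12 + 36)/24 = 1.
ℓ''(λ) = −24/λ² − 12 < 0, confirming a maximum.

λ̂_MAP = 1.000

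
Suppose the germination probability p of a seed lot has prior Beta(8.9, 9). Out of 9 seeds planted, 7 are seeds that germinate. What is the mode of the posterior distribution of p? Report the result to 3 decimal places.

p̂_MAP = 0.598

Prior: Beta(8.9, 9).
Data: 7 successes in 9 trials. The binomial likelihood contributes p^7(1−p)^2, so the posterior is Beta(8.9+7, 9+2) = Beta(15.9, 11).
For Beta(a, b) with a, b > 1 the mode is (a−1)/(a+b−2) = 14.9/24.9 ≈ 0.598.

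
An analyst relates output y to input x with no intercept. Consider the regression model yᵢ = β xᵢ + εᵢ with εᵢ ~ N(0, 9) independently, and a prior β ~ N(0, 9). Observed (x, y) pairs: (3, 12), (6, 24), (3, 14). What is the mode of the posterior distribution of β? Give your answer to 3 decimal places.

log p(β | y) = −Σ(yᵢ − βxᵢ)²/(2·9) − β²/(2·9) + const.
Setting the derivative to zero: Σxᵢ(yᵢ − βxᵢ)/9 − β/9 = 0, so β = Σxᵢyᵢ / (Σxᵢ² + σ²/τ²).
Σxᵢyᵢ = 3·12 + 6·24 + 3·14 = 222; Σxᵢ² = 54; σ²/τ² = 1.
β̂_MAP = 222 / (54 + 1) = 222/55 ≈ 4.036.

β̂_MAP = 4.036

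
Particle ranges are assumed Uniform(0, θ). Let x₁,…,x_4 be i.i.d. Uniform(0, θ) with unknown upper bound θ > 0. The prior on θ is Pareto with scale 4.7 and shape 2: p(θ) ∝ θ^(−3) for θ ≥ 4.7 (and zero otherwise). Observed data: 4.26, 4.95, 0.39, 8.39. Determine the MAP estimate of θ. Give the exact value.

θ̂_MAP = 8.39

The Uniform(0, θ) likelihood is θ^(−n) for θ ≥ max(xᵢ), zero otherwise. Here max(xᵢ) = 8.39.
Posterior ∝ θ^(−3) · θ^(−4) = θ^(−7) on θ ≥ max(4.7, 8.39) = 8.39.
This density is strictly decreasing in θ, so the posterior mode lies at the lower boundary of the support.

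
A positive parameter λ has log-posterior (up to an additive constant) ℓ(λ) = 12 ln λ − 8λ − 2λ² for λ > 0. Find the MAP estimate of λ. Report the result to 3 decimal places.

λ̂_MAP = 1.000

ℓ'(λ) = 12/λ − 8 − 4λ. Setting this to zero and multiplying by λ: 4λ² + 8λ − 12 = 0.
λ = (−8 + √(8² + 4·4·12)) / (2·4) = (−8 + √256) / 8 = (−8 + 16)/8 = 1.
ℓ''(λ) = −12/λ² − 4 < 0, confirming a maximum.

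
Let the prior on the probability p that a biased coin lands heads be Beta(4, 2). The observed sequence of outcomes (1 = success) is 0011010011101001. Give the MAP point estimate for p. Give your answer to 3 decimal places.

p̂_MAP = 0.550

Prior: Beta(4, 2).
Data: 8 successes in 16 trials (from the sequence). The binomial likelihood contributes p^8(1−p)^8, so the posterior is Beta(4+8, 2+8) = Beta(12, 10).
For Beta(a, b) with a, b > 1 the mode is (a−1)/(a+b−2) = 11/20 ≈ 0.550.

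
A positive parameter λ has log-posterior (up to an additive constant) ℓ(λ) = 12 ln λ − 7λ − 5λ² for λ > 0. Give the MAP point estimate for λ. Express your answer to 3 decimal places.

ℓ'(λ) = 12/λ − 7 − 10λ. Setting this to zero and multiplying by λ: 10λ² + 7λ − 12 = 0.
λ = (−7 + √(7² + 4·10·12)) / (2·10) = (−7 + √529) / 20 = (−7 + 23)/20 = 4/5.
ℓ''(λ) = −12/λ² − 10 < 0, confirming a maximum.

λ̂_MAP = 0.800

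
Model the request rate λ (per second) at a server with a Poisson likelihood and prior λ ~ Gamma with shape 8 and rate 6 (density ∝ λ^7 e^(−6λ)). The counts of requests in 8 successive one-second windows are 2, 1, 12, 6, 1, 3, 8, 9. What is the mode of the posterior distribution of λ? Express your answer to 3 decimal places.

Σxᵢ = 2+1+12+6+1+3+8+9 = 42, with n = 8.
Posterior ∝ λ^7e^(−6λ) · λ^42e^(−8λ) = λ^49e^(−14λ), i.e. Gamma(shape=50, rate=14).
The mode of a Gamma(a, b) with a ≥ 1 (shape–rate) is (a−1)/b = 49/14 ≈ 3.500.

λ̂_MAP = 3.500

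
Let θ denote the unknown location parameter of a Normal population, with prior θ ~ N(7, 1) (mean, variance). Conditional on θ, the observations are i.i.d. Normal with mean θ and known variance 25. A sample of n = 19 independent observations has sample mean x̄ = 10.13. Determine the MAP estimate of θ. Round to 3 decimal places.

θ̂_MAP = 8.352

n = 19, x̄ = 10.13.
For a Normal prior and Normal likelihood with known variance, the posterior is Normal; its mode equals its mean, the precision-weighted average.
Prior precision 1/σ₀² = 1/1 = 1; data precision n/σ² = 19/25 = 0.76.
θ̂ = (1·7 + 0.76·10.13) / (1 + 0.76) = 14.6988/1.76 = 36747/4400 ≈ 8.352.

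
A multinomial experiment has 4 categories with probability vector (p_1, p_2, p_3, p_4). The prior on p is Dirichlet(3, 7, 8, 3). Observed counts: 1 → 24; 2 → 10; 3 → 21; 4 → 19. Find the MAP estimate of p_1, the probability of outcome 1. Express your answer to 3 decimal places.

The posterior is Dirichlet(αᵢ + nᵢ) = Dirichlet(27, 17, 29, 22).
For a Dirichlet(a₁,…,a_K) with all aᵢ > 1, the mode has j-th component (aⱼ − 1)/(Σaᵢ − K).
Here Σaᵢ = 95 and K = 4, so p_1 = (27 − 1)/(95 − 4) = 26/91 ≈ 0.286.

MAP estimate: 0.286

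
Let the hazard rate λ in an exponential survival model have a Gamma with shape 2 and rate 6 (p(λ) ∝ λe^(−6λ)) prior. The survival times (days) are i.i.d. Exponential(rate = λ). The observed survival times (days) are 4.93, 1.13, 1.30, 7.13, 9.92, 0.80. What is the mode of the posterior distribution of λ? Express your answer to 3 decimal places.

The Exponential(rate=λ) likelihood is ∝ λ^n e^(−λΣtᵢ). Here n = 6 and Σtᵢ = 4.93 + 1.13 + 1.30 + 7.13 + 9.92 + 0.80 = 25.21.
Posterior ∝ λe^(−6λ) · λ^6e^(−25.21λ) = λ^7e^(−31.21λ), i.e. Gamma(8, 31.21).
Mode = (a−1)/b = 7/31.21 ≈ 0.224.

λ̂_MAP = 0.224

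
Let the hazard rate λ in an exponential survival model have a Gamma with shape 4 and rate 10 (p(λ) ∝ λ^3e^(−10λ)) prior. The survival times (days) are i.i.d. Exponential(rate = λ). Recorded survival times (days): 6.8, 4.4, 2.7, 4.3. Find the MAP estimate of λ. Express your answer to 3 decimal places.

The Exponential(rate=λ) likelihood is ∝ λ^n e^(−λΣtᵢ). Here n = 4 and Σtᵢ = 6.8 + 4.4 + 2.7 + 4.3 = 18.2.
Posterior ∝ λ^3e^(−10λ) · λ^4e^(−18.2λ) = λ^7e^(−28.2λ), i.e. Gamma(8, 28.2).
Mode = (a−1)/b = 7/28.2 ≈ 0.248.

λ̂_MAP = 0.248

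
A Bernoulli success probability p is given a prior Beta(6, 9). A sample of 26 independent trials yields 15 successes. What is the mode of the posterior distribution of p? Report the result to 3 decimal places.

p̂_MAP = 0.513

Prior: Beta(6, 9).
Data: 15 successes in 26 trials. The binomial likelihood contributes p^15(1−p)^11, so the posterior is Beta(6+15, 9+11) = Beta(21, 20).
For Beta(a, b) with a, b > 1 the mode is (a−1)/(a+b−2) = 20/39 ≈ 0.513.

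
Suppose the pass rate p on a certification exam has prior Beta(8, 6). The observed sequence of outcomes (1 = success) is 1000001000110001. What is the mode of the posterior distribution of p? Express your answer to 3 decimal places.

Prior: Beta(8, 6).
Data: 5 successes in 16 trials (from the sequence). The binomial likelihood contributes p^5(1−p)^11, so the posterior is Beta(8+5, 6+11) = Beta(13, 17).
For Beta(a, b) with a, b > 1 the mode is (a−1)/(a+b−2) = 12/28 ≈ 0.429.

p̂_MAP = 0.429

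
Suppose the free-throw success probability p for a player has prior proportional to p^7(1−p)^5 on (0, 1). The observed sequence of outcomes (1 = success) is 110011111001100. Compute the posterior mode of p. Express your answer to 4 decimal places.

The prior density ∝ p^7(1−p)^5 is the kernel of Beta(8, 6).
Data: 9 successes in 15 trials (from the sequence). The binomial likelihood contributes p^9(1−p)^6, so the posterior is Beta(8+9, 6+6) = Beta(17, 12).
For Beta(a, b) with a, b > 1 the mode is (a−1)/(a+b−2) = 16/27 ≈ 0.5926.

p̂_MAP = 0.5926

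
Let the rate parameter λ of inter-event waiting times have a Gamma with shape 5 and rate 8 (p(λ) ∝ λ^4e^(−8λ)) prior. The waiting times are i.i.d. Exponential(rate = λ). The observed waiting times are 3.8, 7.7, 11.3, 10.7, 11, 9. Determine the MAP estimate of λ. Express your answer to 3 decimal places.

The Exponential(rate=λ) likelihood is ∝ λ^n e^(−λΣtᵢ). Here n = 6 and Σtᵢ = 3.8 + 7.7 + 11.3 + 10.7 + 11 + 9 = 53.5.
Posterior ∝ λ^4e^(−8λ) · λ^6e^(−53.5λ) = λ^10e^(−61.5λ), i.e. Gamma(11, 61.5).
Mode = (a−1)/b = 10/61.5 ≈ 0.163.

λ̂_MAP = 0.163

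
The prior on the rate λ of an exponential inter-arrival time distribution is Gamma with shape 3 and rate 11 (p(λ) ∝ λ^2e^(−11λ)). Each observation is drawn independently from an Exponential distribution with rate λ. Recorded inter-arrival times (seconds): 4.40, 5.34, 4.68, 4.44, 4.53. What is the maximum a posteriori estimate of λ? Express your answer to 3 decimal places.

λ̂_MAP = 0.204

The Exponential(rate=λ) likelihood is ∝ λ^n e^(−λΣtᵢ). Here n = 5 and Σtᵢ = 4.40 + 5.34 + 4.68 + 4.44 + 4.53 = 23.39.
Posterior ∝ λ^2e^(−11λ) · λ^5e^(−23.39λ) = λ^7e^(−34.39λ), i.e. Gamma(8, 34.39).
Mode = (a−1)/b = 7/34.39 ≈ 0.204.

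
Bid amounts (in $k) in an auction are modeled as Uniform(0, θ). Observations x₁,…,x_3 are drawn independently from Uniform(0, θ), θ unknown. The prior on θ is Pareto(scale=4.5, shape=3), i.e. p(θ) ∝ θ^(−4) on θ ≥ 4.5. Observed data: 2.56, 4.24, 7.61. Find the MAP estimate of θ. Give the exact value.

θ̂_MAP = 7.61

The Uniform(0, θ) likelihood is θ^(−n) for θ ≥ max(xᵢ), zero otherwise. Here max(xᵢ) = 7.61.
Posterior ∝ θ^(−4) · θ^(−3) = θ^(−7) on θ ≥ max(4.5, 7.61) = 7.61.
This density is strictly decreasing in θ, so the posterior mode lies at the lower boundary of the support.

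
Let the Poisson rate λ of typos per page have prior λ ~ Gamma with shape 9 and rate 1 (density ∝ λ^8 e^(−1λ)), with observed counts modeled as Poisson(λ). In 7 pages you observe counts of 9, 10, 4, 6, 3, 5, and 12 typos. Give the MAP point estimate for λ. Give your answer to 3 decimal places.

λ̂_MAP = 7.125

Σxᵢ = 9+10+4+6+3+5+12 = 49, with n = 7.
Posterior ∝ λ^8e^(−1λ) · λ^49e^(−7λ) = λ^57e^(−8λ), i.e. Gamma(shape=58, rate=8).
The mode of a Gamma(a, b) with a ≥ 1 (shape–rate) is (a−1)/b = 57/8 ≈ 7.125.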